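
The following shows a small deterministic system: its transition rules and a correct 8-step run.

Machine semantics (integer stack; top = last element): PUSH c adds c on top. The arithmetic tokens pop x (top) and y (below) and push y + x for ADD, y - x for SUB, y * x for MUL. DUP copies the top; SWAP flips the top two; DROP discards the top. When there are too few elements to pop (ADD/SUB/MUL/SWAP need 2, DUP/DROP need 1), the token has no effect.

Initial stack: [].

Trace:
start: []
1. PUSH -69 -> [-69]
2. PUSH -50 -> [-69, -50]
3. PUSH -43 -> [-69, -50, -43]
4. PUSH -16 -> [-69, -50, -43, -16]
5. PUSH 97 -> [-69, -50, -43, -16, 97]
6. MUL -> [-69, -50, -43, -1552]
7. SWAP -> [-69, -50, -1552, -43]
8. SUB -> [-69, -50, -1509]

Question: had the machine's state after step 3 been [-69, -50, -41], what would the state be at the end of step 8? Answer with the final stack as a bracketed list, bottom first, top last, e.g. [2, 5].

[-69, -50, -1511]

state after step 3 := [-69, -50, -41]
4. PUSH -16 -> [-69, -50, -41, -16]
5. PUSH 97 -> [-69, -50, -41, -16, 97]
6. MUL -> [-69, -50, -41, -1552]
7. SWAP -> [-69, -50, -1552, -41]
8. SUB -> [-69, -50, -1511]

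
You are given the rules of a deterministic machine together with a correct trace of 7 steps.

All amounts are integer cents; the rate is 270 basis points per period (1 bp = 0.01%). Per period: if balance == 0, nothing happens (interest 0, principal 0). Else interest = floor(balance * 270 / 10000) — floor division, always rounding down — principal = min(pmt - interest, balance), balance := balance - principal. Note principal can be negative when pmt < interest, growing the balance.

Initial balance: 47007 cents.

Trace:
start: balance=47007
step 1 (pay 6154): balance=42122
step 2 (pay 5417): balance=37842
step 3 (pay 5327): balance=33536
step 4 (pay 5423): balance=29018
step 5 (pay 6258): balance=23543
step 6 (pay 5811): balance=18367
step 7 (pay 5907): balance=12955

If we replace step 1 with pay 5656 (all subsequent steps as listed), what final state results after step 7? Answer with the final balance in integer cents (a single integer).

13540

(re-executing from step 1 with the substitution; state before step 1: balance=47007)
step 1 (pay 5656): balance=42620
step 2 (pay 5417): balance=38353
step 3 (pay 5327): balance=34061
step 4 (pay 5423): balance=29557
step 5 (pay 6258): balance=24097
step 6 (pay 5811): balance=18936
step 7 (pay 5907): balance=13540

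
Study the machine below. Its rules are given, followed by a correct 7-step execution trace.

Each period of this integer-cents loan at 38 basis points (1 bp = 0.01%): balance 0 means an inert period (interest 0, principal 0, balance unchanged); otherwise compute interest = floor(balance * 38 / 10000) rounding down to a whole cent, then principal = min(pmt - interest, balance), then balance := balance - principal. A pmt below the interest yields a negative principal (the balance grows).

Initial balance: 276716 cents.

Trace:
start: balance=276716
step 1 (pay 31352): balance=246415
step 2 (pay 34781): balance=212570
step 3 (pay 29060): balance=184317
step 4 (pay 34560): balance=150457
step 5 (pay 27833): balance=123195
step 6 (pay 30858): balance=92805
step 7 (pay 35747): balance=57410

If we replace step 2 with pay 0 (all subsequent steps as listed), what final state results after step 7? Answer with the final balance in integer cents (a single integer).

(re-executing from step 2 with the substitution; state before step 2: balance=246415)
step 2 (pay 0): balance=247351
step 3 (pay 29060): balance=219230
step 4 (pay 34560): balance=185503
step 5 (pay 27833): balance=158374
step 6 (pay 30858): balance=128117
step 7 (pay 35747): balance=92856

92856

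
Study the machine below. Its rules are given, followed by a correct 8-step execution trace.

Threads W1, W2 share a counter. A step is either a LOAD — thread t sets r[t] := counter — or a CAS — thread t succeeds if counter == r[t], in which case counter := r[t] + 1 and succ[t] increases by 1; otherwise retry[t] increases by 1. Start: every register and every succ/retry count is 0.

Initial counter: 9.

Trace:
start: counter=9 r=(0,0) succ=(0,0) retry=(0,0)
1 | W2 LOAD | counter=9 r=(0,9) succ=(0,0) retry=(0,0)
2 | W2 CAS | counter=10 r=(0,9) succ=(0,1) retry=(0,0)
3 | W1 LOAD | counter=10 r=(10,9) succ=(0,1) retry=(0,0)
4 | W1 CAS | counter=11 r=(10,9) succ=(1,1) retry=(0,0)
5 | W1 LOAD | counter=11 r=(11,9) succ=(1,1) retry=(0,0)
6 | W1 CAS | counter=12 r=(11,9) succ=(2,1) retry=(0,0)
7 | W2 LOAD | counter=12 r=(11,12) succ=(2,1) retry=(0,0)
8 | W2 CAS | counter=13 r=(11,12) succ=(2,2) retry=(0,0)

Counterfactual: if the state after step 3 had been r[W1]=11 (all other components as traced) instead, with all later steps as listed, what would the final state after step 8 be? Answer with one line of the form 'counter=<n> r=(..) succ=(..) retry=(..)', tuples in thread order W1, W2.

state after step 3 := counter=10 r=(11,9) succ=(0,1) retry=(0,0)
4 | W1 CAS | counter=10 r=(11,9) succ=(0,1) retry=(1,0)
5 | W1 LOAD | counter=10 r=(10,9) succ=(0,1) retry=(1,0)
6 | W1 CAS | counter=11 r=(10,9) succ=(1,1) retry=(1,0)
7 | W2 LOAD | counter=11 r=(10,11) succ=(1,1) retry=(1,0)
8 | W2 CAS | counter=12 r=(10,11) succ=(1,2) retry=(1,0)

counter=12 r=(10,11) succ=(1,2) retry=(1,0)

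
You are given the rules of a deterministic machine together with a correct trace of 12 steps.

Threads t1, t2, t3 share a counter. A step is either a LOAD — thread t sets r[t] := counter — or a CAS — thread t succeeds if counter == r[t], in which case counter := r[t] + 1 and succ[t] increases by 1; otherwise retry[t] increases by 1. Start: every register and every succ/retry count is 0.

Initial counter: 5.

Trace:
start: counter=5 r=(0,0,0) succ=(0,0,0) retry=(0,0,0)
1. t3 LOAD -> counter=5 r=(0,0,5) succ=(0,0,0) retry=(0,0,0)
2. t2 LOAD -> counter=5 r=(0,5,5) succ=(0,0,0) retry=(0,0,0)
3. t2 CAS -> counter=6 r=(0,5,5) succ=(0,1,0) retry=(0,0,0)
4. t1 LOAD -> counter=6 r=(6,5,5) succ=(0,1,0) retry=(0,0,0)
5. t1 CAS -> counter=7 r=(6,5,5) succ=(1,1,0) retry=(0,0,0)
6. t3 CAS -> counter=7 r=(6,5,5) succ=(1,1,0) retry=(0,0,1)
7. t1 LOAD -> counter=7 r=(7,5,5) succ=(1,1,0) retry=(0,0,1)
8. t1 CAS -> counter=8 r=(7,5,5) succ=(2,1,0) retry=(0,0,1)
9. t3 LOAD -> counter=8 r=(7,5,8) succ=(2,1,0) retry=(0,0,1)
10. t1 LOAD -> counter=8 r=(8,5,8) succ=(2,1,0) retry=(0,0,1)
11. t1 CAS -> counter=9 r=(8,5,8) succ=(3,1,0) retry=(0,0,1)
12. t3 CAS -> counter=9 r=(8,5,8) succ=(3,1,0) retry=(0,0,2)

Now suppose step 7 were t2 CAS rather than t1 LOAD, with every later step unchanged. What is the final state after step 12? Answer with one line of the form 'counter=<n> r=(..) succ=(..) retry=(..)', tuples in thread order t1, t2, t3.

(re-executing from step 7 with the substitution; state before step 7: counter=7 r=(6,5,5) succ=(1,1,0) retry=(0,0,1))
7. t2 CAS -> counter=7 r=(6,5,5) succ=(1,1,0) retry=(0,1,1)
8. t1 CAS -> counter=7 r=(6,5,5) succ=(1,1,0) retry=(1,1,1)
9. t3 LOAD -> counter=7 r=(6,5,7) succ=(1,1,0) retry=(1,1,1)
10. t1 LOAD -> counter=7 r=(7,5,7) succ=(1,1,0) retry=(1,1,1)
11. t1 CAS -> counter=8 r=(7,5,7) succ=(2,1,0) retry=(1,1,1)
12. t3 CAS -> counter=8 r=(7,5,7) succ=(2,1,0) retry=(1,1,2)

counter=8 r=(7,5,7) succ=(2,1,0) retry=(1,1,2)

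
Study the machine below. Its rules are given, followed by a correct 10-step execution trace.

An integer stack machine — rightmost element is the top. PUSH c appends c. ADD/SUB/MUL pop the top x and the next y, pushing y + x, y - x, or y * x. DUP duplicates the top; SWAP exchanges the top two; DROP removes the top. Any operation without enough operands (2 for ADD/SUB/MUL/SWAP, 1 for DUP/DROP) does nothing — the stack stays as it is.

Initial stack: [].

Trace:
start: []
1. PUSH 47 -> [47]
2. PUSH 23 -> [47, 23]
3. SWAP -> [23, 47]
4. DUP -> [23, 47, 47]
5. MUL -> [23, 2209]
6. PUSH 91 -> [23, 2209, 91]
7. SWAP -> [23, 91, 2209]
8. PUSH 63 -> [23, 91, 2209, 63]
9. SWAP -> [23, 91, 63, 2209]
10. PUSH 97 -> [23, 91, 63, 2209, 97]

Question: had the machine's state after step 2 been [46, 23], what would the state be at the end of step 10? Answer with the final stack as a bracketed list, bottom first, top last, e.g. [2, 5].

[23, 91, 63, 2116, 97]

state after step 2 := [46, 23]
3. SWAP -> [23, 46]
4. DUP -> [23, 46, 46]
5. MUL -> [23, 2116]
6. PUSH 91 -> [23, 2116, 91]
7. SWAP -> [23, 91, 2116]
8. PUSH 63 -> [23, 91, 2116, 63]
9. SWAP -> [23, 91, 63, 2116]
10. PUSH 97 -> [23, 91, 63, 2116, 97]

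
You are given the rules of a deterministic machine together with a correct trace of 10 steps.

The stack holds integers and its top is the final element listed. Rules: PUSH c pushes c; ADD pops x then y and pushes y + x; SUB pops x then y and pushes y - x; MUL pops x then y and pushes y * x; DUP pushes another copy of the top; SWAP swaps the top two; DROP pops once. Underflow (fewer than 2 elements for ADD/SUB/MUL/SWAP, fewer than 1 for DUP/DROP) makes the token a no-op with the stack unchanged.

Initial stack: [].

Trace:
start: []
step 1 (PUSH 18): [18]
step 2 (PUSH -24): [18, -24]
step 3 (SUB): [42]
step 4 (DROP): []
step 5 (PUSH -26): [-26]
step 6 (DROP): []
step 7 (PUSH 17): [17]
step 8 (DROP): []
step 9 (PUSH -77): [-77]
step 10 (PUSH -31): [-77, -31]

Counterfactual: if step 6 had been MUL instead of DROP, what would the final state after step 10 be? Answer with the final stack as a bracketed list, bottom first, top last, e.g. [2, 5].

[-26, -77, -31]

(re-executing from step 6 with the substitution; state before step 6: [-26])
step 6 (MUL): [-26]
step 7 (PUSH 17): [-26, 17]
step 8 (DROP): [-26]
step 9 (PUSH -77): [-26, -77]
step 10 (PUSH -31): [-26, -77, -31]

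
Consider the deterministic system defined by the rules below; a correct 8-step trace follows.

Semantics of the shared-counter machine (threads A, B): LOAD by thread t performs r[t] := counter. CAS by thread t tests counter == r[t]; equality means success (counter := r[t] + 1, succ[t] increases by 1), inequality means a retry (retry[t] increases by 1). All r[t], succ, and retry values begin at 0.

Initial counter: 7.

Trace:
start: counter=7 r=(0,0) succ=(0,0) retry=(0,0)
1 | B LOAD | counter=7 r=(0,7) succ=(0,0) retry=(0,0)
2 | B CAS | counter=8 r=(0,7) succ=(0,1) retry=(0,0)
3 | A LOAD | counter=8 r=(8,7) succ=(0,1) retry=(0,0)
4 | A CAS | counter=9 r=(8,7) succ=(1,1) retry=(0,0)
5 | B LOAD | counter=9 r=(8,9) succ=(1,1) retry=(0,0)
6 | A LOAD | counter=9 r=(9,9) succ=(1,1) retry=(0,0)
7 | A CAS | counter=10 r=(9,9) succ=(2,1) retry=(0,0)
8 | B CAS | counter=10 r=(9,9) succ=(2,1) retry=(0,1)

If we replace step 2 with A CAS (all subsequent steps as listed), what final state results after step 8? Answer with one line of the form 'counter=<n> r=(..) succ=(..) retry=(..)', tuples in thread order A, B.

(re-executing from step 2 with the substitution; state before step 2: counter=7 r=(0,7) succ=(0,0) retry=(0,0))
2 | A CAS | counter=7 r=(0,7) succ=(0,0) retry=(1,0)
3 | A LOAD | counter=7 r=(7,7) succ=(0,0) retry=(1,0)
4 | A CAS | counter=8 r=(7,7) succ=(1,0) retry=(1,0)
5 | B LOAD | counter=8 r=(7,8) succ=(1,0) retry=(1,0)
6 | A LOAD | counter=8 r=(8,8) succ=(1,0) retry=(1,0)
7 | A CAS | counter=9 r=(8,8) succ=(2,0) retry=(1,0)
8 | B CAS | counter=9 r=(8,8) succ=(2,0) retry=(1,1)

counter=9 r=(8,8) succ=(2,0) retry=(1,1)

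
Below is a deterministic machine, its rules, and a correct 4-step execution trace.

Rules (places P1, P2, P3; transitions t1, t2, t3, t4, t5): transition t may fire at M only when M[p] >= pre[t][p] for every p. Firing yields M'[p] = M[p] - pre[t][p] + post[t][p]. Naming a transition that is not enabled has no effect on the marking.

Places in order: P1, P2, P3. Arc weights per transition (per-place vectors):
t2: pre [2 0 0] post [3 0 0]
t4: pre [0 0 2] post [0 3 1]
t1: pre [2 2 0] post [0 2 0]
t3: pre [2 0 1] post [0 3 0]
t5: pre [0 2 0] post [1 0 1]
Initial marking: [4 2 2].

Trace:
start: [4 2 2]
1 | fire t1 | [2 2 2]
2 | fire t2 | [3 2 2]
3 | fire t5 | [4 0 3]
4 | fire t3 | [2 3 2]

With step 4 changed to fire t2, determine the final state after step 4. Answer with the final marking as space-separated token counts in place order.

(re-executing from step 4 with the substitution; state before step 4: [4 0 3])
4 | fire t2 | [5 0 3]

5 0 3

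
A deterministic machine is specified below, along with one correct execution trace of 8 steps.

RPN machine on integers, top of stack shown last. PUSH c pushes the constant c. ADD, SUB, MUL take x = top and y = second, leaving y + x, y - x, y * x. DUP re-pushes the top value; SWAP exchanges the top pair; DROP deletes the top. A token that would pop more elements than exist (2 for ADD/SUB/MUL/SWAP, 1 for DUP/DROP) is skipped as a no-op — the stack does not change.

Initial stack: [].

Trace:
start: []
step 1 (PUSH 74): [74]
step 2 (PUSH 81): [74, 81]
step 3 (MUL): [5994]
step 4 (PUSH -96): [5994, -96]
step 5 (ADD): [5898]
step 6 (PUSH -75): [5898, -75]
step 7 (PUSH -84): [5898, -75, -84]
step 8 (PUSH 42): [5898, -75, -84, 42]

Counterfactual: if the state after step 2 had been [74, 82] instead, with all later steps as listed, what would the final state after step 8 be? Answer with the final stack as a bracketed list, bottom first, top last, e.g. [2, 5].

state after step 2 := [74, 82]
step 3 (MUL): [6068]
step 4 (PUSH -96): [6068, -96]
step 5 (ADD): [5972]
step 6 (PUSH -75): [5972, -75]
step 7 (PUSH -84): [5972, -75, -84]
step 8 (PUSH 42): [5972, -75, -84, 42]

[5972, -75, -84, 42]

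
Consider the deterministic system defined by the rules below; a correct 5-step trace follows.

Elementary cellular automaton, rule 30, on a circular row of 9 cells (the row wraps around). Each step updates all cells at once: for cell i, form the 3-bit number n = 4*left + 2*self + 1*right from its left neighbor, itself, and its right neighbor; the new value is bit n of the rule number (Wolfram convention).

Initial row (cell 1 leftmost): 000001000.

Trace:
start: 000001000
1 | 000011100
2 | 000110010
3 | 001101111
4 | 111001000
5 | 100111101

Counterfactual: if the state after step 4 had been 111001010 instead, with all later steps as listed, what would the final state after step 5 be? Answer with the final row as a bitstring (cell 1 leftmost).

state after step 4 := 111001010
5 | 100111010

100111010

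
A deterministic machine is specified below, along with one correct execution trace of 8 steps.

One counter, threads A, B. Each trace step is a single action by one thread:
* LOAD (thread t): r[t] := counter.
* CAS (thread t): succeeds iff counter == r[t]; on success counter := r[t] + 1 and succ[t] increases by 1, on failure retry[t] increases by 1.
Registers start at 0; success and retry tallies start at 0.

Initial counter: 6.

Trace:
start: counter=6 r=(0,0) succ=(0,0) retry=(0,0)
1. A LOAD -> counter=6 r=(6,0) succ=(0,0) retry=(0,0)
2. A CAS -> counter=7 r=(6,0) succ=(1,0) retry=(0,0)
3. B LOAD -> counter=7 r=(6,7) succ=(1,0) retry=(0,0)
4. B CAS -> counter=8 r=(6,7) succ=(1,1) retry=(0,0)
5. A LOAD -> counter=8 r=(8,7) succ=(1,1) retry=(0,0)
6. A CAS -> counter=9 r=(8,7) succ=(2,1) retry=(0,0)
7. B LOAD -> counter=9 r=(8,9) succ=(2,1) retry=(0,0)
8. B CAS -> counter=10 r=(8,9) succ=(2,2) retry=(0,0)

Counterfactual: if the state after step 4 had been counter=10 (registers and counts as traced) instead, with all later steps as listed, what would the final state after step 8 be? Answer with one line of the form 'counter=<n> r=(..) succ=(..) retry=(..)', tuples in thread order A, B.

counter=12 r=(10,11) succ=(2,2) retry=(0,0)

state after step 4 := counter=10 r=(6,7) succ=(1,1) retry=(0,0)
5. A LOAD -> counter=10 r=(10,7) succ=(1,1) retry=(0,0)
6. A CAS -> counter=11 r=(10,7) succ=(2,1) retry=(0,0)
7. B LOAD -> counter=11 r=(10,11) succ=(2,1) retry=(0,0)
8. B CAS -> counter=12 r=(10,11) succ=(2,2) retry=(0,0)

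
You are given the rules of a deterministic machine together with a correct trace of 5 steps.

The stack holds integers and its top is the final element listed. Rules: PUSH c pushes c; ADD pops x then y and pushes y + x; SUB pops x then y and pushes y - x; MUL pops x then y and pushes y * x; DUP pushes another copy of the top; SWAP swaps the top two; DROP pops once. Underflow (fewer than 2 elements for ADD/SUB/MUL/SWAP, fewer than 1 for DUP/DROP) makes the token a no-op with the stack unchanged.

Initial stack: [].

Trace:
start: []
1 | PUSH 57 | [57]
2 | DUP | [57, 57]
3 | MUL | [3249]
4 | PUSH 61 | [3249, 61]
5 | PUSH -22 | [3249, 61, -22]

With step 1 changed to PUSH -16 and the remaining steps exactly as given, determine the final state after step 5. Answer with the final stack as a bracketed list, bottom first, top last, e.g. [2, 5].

(re-executing from step 1 with the substitution; state before step 1: [])
1 | PUSH -16 | [-16]
2 | DUP | [-16, -16]
3 | MUL | [256]
4 | PUSH 61 | [256, 61]
5 | PUSH -22 | [256, 61, -22]

[256, 61, -22]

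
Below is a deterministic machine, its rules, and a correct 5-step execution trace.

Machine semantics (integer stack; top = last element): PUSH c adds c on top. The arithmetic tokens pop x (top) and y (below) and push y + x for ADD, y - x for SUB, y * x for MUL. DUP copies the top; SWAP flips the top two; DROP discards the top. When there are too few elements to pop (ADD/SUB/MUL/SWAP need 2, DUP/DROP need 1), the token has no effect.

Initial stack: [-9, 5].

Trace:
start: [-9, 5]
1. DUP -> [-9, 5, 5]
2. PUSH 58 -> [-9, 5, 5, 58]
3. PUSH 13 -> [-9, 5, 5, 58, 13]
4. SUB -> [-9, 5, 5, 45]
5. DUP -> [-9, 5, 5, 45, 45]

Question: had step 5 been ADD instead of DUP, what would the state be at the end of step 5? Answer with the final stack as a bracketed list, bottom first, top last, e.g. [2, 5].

[-9, 5, 50]

(re-executing from step 5 with the substitution; state before step 5: [-9, 5, 5, 45])
5. ADD -> [-9, 5, 50]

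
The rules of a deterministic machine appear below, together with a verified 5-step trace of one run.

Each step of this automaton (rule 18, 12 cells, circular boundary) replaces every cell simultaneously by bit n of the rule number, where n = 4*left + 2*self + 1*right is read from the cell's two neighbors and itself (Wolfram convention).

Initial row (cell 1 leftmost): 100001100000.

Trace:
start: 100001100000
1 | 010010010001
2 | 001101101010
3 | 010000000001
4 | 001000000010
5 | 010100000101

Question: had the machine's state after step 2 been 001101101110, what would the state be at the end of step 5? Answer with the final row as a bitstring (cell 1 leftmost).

state after step 2 := 001101101110
3 | 010000000001
4 | 001000000010
5 | 010100000101

010100000101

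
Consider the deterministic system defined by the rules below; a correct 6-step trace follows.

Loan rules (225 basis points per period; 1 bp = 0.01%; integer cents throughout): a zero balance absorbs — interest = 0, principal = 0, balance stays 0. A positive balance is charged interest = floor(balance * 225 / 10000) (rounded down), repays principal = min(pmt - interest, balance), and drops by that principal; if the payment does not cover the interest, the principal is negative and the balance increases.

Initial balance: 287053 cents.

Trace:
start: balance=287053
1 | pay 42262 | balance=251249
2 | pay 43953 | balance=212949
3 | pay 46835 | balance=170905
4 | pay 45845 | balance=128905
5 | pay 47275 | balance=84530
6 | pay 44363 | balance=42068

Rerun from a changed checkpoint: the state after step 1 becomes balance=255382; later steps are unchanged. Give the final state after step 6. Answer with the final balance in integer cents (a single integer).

state after step 1 := balance=255382
2 | pay 43953 | balance=217175
3 | pay 46835 | balance=175226
4 | pay 45845 | balance=133323
5 | pay 47275 | balance=89047
6 | pay 44363 | balance=46687

46687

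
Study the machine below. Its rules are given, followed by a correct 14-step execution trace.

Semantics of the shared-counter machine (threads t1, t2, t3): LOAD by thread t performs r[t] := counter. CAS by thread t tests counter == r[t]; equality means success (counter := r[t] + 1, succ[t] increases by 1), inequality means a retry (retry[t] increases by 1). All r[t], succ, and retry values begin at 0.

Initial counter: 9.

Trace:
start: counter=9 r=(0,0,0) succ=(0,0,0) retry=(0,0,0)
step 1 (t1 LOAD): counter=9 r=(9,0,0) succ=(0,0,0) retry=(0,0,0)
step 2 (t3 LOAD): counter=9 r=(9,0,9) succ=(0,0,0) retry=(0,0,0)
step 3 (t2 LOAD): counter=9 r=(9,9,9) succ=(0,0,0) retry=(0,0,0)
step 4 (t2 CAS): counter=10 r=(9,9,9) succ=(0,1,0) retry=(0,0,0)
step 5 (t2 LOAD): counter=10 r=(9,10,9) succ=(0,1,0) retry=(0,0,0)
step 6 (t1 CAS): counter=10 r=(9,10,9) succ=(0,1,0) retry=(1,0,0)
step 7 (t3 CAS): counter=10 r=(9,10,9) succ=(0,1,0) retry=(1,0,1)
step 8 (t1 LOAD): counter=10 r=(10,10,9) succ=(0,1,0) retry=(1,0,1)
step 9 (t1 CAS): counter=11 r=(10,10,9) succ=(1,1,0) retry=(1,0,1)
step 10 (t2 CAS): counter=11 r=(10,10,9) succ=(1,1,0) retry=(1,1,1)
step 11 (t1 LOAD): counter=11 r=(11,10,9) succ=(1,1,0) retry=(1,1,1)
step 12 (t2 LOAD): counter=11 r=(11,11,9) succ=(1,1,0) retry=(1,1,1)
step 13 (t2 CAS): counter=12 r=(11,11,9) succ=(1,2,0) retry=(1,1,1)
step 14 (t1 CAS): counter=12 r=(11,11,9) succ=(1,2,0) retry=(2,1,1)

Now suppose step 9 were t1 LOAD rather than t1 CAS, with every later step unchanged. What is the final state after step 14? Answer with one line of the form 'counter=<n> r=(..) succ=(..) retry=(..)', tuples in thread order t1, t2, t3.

counter=12 r=(11,11,9) succ=(0,3,0) retry=(2,0,1)

(re-executing from step 9 with the substitution; state before step 9: counter=10 r=(10,10,9) succ=(0,1,0) retry=(1,0,1))
step 9 (t1 LOAD): counter=10 r=(10,10,9) succ=(0,1,0) retry=(1,0,1)
step 10 (t2 CAS): counter=11 r=(10,10,9) succ=(0,2,0) retry=(1,0,1)
step 11 (t1 LOAD): counter=11 r=(11,10,9) succ=(0,2,0) retry=(1,0,1)
step 12 (t2 LOAD): counter=11 r=(11,11,9) succ=(0,2,0) retry=(1,0,1)
step 13 (t2 CAS): counter=12 r=(11,11,9) succ=(0,3,0) retry=(1,0,1)
step 14 (t1 CAS): counter=12 r=(11,11,9) succ=(0,3,0) retry=(2,0,1)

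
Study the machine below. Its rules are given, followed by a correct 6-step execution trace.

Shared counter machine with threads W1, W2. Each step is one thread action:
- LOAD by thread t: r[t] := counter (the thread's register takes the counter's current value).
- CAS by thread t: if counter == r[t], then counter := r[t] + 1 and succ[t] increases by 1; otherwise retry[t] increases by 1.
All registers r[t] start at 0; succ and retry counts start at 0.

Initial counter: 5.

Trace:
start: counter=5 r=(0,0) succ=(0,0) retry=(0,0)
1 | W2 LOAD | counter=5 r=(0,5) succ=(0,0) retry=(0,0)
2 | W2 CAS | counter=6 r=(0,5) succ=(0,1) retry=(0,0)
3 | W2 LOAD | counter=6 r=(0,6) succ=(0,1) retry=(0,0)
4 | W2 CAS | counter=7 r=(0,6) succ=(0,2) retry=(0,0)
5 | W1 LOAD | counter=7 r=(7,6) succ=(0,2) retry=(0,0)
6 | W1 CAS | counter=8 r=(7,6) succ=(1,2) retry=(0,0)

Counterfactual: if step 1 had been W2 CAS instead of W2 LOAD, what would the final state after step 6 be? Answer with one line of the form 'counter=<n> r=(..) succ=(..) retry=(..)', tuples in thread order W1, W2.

(re-executing from step 1 with the substitution; state before step 1: counter=5 r=(0,0) succ=(0,0) retry=(0,0))
1 | W2 CAS | counter=5 r=(0,0) succ=(0,0) retry=(0,1)
2 | W2 CAS | counter=5 r=(0,0) succ=(0,0) retry=(0,2)
3 | W2 LOAD | counter=5 r=(0,5) succ=(0,0) retry=(0,2)
4 | W2 CAS | counter=6 r=(0,5) succ=(0,1) retry=(0,2)
5 | W1 LOAD | counter=6 r=(6,5) succ=(0,1) retry=(0,2)
6 | W1 CAS | counter=7 r=(6,5) succ=(1,1) retry=(0,2)

counter=7 r=(6,5) succ=(1,1) retry=(0,2)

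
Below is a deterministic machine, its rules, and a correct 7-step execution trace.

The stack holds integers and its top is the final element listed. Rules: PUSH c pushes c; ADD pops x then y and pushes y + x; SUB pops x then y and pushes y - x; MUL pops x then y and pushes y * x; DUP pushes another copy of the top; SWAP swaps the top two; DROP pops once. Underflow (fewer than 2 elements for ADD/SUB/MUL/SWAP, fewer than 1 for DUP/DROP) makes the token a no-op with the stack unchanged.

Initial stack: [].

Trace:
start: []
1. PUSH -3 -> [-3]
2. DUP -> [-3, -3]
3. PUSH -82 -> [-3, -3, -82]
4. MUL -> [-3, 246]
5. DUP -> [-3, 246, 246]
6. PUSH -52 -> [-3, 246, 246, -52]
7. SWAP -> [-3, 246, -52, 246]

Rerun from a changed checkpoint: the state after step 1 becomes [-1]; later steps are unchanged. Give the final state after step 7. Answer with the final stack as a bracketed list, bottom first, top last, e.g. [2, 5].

state after step 1 := [-1]
2. DUP -> [-1, -1]
3. PUSH -82 -> [-1, -1, -82]
4. MUL -> [-1, 82]
5. DUP -> [-1, 82, 82]
6. PUSH -52 -> [-1, 82, 82, -52]
7. SWAP -> [-1, 82, -52, 82]

[-1, 82, -52, 82]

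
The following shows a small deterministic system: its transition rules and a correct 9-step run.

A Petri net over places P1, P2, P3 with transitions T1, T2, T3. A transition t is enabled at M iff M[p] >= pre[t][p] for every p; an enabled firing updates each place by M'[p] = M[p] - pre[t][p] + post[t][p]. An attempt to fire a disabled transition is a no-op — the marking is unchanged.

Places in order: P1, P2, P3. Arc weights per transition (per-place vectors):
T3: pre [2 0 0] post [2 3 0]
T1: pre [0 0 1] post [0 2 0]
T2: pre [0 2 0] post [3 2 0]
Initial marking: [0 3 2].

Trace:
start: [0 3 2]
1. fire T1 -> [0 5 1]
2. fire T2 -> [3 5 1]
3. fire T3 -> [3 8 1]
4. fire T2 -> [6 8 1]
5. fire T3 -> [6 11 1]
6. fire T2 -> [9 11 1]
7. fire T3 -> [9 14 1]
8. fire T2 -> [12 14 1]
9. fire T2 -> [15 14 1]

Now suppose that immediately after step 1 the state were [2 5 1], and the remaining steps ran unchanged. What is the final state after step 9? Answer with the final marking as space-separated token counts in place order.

17 14 1

state after step 1 := [2 5 1]
2. fire T2 -> [5 5 1]
3. fire T3 -> [5 8 1]
4. fire T2 -> [8 8 1]
5. fire T3 -> [8 11 1]
6. fire T2 -> [11 11 1]
7. fire T3 -> [11 14 1]
8. fire T2 -> [14 14 1]
9. fire T2 -> [17 14 1]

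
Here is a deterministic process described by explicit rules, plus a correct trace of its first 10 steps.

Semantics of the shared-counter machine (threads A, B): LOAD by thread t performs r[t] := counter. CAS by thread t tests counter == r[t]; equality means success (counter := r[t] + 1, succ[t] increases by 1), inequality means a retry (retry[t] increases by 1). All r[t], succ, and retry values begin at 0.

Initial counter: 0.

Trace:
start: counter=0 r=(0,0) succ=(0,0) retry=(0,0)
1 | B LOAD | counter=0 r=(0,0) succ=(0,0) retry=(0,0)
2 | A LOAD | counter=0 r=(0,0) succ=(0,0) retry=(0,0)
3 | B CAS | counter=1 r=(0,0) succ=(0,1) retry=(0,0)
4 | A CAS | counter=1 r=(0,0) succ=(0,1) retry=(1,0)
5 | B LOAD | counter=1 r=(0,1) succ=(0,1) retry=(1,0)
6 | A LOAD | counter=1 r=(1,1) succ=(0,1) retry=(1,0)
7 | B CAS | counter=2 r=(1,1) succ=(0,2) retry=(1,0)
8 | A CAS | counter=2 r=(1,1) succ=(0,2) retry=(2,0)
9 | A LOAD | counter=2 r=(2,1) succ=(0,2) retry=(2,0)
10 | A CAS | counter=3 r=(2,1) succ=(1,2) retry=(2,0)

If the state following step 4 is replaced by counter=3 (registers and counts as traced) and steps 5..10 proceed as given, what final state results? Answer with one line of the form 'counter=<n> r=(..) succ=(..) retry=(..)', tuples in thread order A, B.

state after step 4 := counter=3 r=(0,0) succ=(0,1) retry=(1,0)
5 | B LOAD | counter=3 r=(0,3) succ=(0,1) retry=(1,0)
6 | A LOAD | counter=3 r=(3,3) succ=(0,1) retry=(1,0)
7 | B CAS | counter=4 r=(3,3) succ=(0,2) retry=(1,0)
8 | A CAS | counter=4 r=(3,3) succ=(0,2) retry=(2,0)
9 | A LOAD | counter=4 r=(4,3) succ=(0,2) retry=(2,0)
10 | A CAS | counter=5 r=(4,3) succ=(1,2) retry=(2,0)

counter=5 r=(4,3) succ=(1,2) retry=(2,0)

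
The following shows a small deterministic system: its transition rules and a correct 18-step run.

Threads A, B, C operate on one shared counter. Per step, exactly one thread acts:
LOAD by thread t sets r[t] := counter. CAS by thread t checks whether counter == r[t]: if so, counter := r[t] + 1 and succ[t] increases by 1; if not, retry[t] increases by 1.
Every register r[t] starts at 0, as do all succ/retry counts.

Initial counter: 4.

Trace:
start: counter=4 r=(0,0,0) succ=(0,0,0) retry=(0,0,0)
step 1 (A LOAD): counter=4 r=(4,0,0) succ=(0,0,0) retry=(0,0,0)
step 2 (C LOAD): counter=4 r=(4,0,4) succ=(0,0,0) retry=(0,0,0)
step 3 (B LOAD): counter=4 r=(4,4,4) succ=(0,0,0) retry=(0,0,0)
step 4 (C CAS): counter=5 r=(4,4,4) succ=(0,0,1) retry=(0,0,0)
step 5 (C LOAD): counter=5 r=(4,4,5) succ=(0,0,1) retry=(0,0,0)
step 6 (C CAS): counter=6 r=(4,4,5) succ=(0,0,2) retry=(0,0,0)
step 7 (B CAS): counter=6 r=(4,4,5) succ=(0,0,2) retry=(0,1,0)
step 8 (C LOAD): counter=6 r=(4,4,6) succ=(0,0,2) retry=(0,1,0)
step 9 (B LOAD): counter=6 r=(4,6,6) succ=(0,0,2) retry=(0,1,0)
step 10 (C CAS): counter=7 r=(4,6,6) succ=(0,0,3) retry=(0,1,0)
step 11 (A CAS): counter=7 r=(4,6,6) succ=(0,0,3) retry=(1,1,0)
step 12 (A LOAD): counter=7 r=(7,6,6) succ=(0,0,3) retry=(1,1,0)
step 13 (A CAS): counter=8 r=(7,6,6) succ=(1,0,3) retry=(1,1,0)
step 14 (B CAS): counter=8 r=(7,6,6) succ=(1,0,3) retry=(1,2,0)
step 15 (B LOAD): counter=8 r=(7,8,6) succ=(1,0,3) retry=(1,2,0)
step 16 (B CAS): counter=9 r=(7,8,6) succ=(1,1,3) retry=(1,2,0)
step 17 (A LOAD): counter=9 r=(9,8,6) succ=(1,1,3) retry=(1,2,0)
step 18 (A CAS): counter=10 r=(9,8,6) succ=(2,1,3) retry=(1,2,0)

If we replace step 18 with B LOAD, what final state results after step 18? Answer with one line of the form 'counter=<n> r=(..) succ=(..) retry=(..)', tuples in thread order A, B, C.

counter=9 r=(9,9,6) succ=(1,1,3) retry=(1,2,0)

(re-executing from step 18 with the substitution; state before step 18: counter=9 r=(9,8,6) succ=(1,1,3) retry=(1,2,0))
step 18 (B LOAD): counter=9 r=(9,9,6) succ=(1,1,3) retry=(1,2,0)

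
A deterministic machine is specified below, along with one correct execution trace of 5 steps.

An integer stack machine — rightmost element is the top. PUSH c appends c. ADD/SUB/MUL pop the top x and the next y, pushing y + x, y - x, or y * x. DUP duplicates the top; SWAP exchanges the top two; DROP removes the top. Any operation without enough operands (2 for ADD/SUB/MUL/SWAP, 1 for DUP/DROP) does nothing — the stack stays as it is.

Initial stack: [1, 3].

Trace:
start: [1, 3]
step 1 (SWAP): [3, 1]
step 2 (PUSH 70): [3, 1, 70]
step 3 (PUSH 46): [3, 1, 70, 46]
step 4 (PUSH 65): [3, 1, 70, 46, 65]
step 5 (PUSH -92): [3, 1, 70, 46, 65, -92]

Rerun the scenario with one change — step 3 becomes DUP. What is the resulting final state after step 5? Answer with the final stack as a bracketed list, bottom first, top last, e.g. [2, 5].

[3, 1, 70, 70, 65, -92]

(re-executing from step 3 with the substitution; state before step 3: [3, 1, 70])
step 3 (DUP): [3, 1, 70, 70]
step 4 (PUSH 65): [3, 1, 70, 70, 65]
step 5 (PUSH -92): [3, 1, 70, 70, 65, -92]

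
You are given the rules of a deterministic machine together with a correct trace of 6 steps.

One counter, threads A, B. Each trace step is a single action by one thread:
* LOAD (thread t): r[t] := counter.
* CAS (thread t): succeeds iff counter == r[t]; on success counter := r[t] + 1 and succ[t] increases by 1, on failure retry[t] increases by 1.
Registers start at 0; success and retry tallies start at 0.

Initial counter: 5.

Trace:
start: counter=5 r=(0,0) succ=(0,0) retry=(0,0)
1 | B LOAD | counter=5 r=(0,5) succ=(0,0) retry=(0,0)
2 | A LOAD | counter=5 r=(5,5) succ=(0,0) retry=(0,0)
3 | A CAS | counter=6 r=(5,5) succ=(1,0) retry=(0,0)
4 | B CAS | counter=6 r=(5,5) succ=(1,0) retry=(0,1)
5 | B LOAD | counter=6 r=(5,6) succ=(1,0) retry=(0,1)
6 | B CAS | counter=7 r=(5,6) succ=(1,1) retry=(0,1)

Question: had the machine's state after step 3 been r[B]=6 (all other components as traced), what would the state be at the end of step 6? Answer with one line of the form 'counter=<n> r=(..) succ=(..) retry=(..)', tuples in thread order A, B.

counter=8 r=(5,7) succ=(1,2) retry=(0,0)

state after step 3 := counter=6 r=(5,6) succ=(1,0) retry=(0,0)
4 | B CAS | counter=7 r=(5,6) succ=(1,1) retry=(0,0)
5 | B LOAD | counter=7 r=(5,7) succ=(1,1) retry=(0,0)
6 | B CAS | counter=8 r=(5,7) succ=(1,2) retry=(0,0)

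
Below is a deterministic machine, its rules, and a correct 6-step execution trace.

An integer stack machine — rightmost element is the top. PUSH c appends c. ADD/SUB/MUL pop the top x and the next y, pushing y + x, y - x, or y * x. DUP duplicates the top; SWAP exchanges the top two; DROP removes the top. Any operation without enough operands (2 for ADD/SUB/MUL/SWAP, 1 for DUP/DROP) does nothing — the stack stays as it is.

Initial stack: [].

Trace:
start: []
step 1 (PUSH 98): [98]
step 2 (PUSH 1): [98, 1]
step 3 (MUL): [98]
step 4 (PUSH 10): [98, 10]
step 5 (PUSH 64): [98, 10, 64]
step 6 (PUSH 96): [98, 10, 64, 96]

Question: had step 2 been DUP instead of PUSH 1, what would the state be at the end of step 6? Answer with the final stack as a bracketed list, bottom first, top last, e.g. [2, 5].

(re-executing from step 2 with the substitution; state before step 2: [98])
step 2 (DUP): [98, 98]
step 3 (MUL): [9604]
step 4 (PUSH 10): [9604, 10]
step 5 (PUSH 64): [9604, 10, 64]
step 6 (PUSH 96): [9604, 10, 64, 96]

[9604, 10, 64, 96]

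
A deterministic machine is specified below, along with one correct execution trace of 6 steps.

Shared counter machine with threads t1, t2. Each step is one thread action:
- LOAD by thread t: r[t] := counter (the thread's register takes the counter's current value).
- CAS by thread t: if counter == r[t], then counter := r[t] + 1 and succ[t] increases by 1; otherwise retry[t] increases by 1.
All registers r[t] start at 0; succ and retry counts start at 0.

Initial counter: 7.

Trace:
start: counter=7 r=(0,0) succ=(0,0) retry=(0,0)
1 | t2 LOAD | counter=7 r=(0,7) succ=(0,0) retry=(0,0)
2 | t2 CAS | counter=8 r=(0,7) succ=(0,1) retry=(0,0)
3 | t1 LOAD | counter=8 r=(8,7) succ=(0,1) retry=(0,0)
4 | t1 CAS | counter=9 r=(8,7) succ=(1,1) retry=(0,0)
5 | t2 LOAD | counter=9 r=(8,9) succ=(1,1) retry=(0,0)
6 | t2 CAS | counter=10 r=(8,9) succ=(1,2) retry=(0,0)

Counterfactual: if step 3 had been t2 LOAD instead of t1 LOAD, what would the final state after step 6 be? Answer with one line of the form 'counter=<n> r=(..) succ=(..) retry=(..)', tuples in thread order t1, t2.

counter=9 r=(0,8) succ=(0,2) retry=(1,0)

(re-executing from step 3 with the substitution; state before step 3: counter=8 r=(0,7) succ=(0,1) retry=(0,0))
3 | t2 LOAD | counter=8 r=(0,8) succ=(0,1) retry=(0,0)
4 | t1 CAS | counter=8 r=(0,8) succ=(0,1) retry=(1,0)
5 | t2 LOAD | counter=8 r=(0,8) succ=(0,1) retry=(1,0)
6 | t2 CAS | counter=9 r=(0,8) succ=(0,2) retry=(1,0)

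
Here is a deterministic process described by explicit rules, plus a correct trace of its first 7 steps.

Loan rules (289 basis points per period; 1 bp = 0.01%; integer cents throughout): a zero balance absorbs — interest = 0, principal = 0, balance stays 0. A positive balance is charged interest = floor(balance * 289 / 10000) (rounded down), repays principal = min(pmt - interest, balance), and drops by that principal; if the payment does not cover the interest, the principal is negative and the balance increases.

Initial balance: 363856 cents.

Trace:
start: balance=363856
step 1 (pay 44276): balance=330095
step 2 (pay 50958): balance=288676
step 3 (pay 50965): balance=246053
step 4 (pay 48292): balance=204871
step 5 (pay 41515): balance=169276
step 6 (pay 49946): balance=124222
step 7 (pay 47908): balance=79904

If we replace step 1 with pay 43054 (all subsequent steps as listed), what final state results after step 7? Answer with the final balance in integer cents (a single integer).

(re-executing from step 1 with the substitution; state before step 1: balance=363856)
step 1 (pay 43054): balance=331317
step 2 (pay 50958): balance=289934
step 3 (pay 50965): balance=247348
step 4 (pay 48292): balance=206204
step 5 (pay 41515): balance=170648
step 6 (pay 49946): balance=125633
step 7 (pay 47908): balance=81355

81355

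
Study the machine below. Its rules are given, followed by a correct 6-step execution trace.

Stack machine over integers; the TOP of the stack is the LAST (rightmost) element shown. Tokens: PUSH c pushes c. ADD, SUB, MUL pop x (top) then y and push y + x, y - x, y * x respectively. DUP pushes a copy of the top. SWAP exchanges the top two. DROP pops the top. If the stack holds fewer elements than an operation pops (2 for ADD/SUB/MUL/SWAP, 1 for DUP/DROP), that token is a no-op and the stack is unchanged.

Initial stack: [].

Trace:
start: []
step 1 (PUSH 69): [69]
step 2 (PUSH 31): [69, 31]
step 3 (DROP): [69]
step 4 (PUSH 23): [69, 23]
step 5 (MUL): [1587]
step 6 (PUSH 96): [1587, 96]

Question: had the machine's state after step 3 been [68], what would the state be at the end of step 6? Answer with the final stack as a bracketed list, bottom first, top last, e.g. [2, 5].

state after step 3 := [68]
step 4 (PUSH 23): [68, 23]
step 5 (MUL): [1564]
step 6 (PUSH 96): [1564, 96]

[1564, 96]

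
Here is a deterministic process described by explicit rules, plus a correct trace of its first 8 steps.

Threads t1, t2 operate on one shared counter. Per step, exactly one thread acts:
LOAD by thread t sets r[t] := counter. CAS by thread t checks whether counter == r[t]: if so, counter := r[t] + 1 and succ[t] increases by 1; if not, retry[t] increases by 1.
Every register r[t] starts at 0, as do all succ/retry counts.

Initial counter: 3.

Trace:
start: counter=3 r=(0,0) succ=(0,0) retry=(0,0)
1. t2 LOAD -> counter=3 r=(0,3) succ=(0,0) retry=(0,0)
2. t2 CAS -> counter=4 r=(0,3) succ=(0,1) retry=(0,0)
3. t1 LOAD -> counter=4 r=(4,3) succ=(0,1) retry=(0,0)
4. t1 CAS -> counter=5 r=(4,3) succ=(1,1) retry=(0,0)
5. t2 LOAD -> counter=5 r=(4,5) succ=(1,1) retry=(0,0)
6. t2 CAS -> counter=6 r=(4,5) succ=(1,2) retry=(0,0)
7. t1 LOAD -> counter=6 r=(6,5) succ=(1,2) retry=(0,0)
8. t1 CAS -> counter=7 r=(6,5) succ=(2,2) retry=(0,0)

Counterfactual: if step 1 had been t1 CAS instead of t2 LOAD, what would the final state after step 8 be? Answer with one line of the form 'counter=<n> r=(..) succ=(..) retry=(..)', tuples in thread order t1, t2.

counter=6 r=(5,4) succ=(2,1) retry=(1,1)

(re-executing from step 1 with the substitution; state before step 1: counter=3 r=(0,0) succ=(0,0) retry=(0,0))
1. t1 CAS -> counter=3 r=(0,0) succ=(0,0) retry=(1,0)
2. t2 CAS -> counter=3 r=(0,0) succ=(0,0) retry=(1,1)
3. t1 LOAD -> counter=3 r=(3,0) succ=(0,0) retry=(1,1)
4. t1 CAS -> counter=4 r=(3,0) succ=(1,0) retry=(1,1)
5. t2 LOAD -> counter=4 r=(3,4) succ=(1,0) retry=(1,1)
6. t2 CAS -> counter=5 r=(3,4) succ=(1,1) retry=(1,1)
7. t1 LOAD -> counter=5 r=(5,4) succ=(1,1) retry=(1,1)
8. t1 CAS -> counter=6 r=(5,4) succ=(2,1) retry=(1,1)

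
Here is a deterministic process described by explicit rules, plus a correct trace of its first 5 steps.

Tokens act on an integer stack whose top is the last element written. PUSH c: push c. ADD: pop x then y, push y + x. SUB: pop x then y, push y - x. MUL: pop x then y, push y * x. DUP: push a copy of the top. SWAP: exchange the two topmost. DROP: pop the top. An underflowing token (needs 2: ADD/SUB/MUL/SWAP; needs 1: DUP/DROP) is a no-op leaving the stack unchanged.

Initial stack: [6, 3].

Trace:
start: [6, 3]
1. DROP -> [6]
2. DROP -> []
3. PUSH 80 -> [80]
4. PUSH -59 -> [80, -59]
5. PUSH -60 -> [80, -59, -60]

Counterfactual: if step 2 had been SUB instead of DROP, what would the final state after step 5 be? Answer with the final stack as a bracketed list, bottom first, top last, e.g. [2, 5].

(re-executing from step 2 with the substitution; state before step 2: [6])
2. SUB -> [6]
3. PUSH 80 -> [6, 80]
4. PUSH -59 -> [6, 80, -59]
5. PUSH -60 -> [6, 80, -59, -60]

[6, 80, -59, -60]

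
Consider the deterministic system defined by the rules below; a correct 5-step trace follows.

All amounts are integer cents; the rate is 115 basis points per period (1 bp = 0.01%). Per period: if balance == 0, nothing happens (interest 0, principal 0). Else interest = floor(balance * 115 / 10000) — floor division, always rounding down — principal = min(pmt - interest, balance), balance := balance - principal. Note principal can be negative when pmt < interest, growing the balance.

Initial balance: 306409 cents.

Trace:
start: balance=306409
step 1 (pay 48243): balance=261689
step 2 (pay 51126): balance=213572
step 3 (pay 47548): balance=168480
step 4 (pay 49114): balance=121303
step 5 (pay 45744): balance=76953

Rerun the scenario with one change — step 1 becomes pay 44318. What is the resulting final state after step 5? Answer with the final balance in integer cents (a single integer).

(re-executing from step 1 with the substitution; state before step 1: balance=306409)
step 1 (pay 44318): balance=265614
step 2 (pay 51126): balance=217542
step 3 (pay 47548): balance=172495
step 4 (pay 49114): balance=125364
step 5 (pay 45744): balance=81061

81061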